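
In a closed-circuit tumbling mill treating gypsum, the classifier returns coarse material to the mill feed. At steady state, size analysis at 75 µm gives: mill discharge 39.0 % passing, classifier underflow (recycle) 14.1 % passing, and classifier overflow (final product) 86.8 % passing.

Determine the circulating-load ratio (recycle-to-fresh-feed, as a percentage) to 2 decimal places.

CL = 191.97 %

Let r = R/F. Size balance at 75 µm:
r = (o − d)/(d − u)
r = (86.8 − 39.0)/(39.0 − 14.1) = 47.8/24.9 = 1.9197
CL = 100·r = 191.97 %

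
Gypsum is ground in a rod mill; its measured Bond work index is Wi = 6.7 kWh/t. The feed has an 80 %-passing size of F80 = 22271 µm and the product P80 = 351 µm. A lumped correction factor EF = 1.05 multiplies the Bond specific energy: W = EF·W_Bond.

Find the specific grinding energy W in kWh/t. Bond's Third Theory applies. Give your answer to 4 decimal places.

W = 10 Wi (1/√P80 − 1/√F80)  [Bond]
1/√351 = 0.053376;  1/√22271 = 0.006701
W = 10·6.7·(0.053376 − 0.006701) = 3.1272 kWh/t
With EF = 1.05: W = 3.1272·1.05 = 3.2836 kWh/t

W = 3.2836 kWh/t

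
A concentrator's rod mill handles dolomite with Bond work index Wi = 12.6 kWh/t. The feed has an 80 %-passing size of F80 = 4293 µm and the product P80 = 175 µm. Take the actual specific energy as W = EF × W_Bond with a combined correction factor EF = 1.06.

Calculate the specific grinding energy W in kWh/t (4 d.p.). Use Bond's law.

W = 10 Wi (1/√P80 − 1/√F80)  [Bond]
1/√175 = 0.075593;  1/√4293 = 0.015262
W = 10·12.6·(0.075593 − 0.015262) = 7.6017 kWh/t
Apply correction: 7.6017 × 1.06 = 8.0578 kWh/t

W = 8.0578 kWh/t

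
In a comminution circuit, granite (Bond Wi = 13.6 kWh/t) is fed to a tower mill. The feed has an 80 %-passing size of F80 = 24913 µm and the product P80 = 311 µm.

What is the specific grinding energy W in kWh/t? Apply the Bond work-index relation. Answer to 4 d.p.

W = 6.8502 kWh/t

Bond:  W = 10 Wi (1/√P − 1/√F)
1/√311 = 0.056705;  1/√24913 = 0.006336
W = 10·13.6·(0.056705 − 0.006336) = 6.8502 kWh/t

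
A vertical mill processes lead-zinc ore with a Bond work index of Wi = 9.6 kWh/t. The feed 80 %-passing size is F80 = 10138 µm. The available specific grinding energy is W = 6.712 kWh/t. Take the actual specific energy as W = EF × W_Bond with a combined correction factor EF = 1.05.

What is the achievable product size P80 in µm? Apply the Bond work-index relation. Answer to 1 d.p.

P80 = 170.8 µm

W = 10 Wi (P80^-0.5 − F80^-0.5)
W_Bond = W / EF = 6.712 / 1.05 = 6.3924 kWh/t
⇒ 1/√P80 = W_Bond/(10·Wi) + 1/√F80
  = 6.3924/(10·9.6) + 1/√10138 = 0.066587 + 0.009932 = 0.076519
P80 = (1/0.076519)² = 13.0686² = 170.79 µm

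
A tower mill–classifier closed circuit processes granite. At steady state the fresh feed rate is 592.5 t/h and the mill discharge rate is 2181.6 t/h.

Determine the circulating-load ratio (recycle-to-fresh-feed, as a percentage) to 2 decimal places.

Discharge = new feed + return, hence
R = M − F = 2181.6 − 592.5 = 1589.1 t/h
CL = 100·R/F = 100·1589.1/592.5 = 268.20 %

CL = 268.20 %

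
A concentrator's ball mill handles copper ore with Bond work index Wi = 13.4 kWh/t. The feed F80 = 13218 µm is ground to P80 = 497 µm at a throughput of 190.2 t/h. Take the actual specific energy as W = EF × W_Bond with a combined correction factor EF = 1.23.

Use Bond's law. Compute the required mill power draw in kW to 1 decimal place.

P = 1133.5 kW

W_Bond = 10·Wi·(1/√P₈₀ − 1/√F₈₀)
W = 10·13.4·(1/√497 − 1/√13218) = 10·13.4·(0.036158) = 4.8452 kWh/t
W_actual = 1.23 × 4.8452 = 5.9596 kWh/t
Mill draw = 5.9596 × 190.2 = 1133.5 kW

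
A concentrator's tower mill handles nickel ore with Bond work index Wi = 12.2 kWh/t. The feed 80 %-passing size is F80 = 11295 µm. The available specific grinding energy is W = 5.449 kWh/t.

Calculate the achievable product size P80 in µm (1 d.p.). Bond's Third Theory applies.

W_Bond = 10·Wi·(1/√P₈₀ − 1/√F₈₀)
P80^-0.5 = F80^-0.5 + W/(10 Wi)
  = 5.4490/(10·12.2) + 1/√11295 = 0.044664 + 0.009409 = 0.054073
P80 = (1/0.054073)² = 18.4934² = 342.01 µm

P80 = 342.0 µm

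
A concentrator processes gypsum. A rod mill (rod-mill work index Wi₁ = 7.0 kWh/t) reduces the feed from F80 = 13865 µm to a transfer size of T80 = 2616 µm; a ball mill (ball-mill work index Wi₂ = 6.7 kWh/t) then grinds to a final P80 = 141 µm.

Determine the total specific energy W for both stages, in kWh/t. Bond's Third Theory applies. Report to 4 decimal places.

W = 5.1066 kWh/t

Bond:  W = 10 Wi (1/√P − 1/√F)
Stage 1 (13865→2616 µm, Wi₁=7.0): W₁ = 10·7.0·(0.019552 − 0.008493) = 0.7741 kWh/t
Stage 2 (2616→141 µm, Wi₂=6.7): W₂ = 10·6.7·(0.084215 − 0.019552) = 4.3325 kWh/t
W = W₁ + W₂ = 0.7741 + 4.3325 = 5.1066 kWh/t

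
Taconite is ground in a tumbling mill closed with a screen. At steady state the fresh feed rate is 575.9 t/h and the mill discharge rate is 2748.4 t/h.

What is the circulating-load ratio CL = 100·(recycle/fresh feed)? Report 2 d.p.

Discharge = new feed + return, hence
R = M − F = 2748.4 − 575.9 = 2172.5 t/h
CL = 100·R/F = 100·2172.5/575.9 = 377.24 %

CL = 377.24 %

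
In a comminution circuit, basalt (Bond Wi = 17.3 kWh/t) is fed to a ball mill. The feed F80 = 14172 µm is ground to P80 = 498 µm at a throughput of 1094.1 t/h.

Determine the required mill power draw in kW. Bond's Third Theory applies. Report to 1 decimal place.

P = 6891.8 kW

Bond:  W = 10 Wi (1/√P − 1/√F)
W = 10·17.3·(1/√498 − 1/√14172) = 10·17.3·(0.036411) = 6.2991 kWh/t
Power = W × throughput = 6.2991 kWh/t × 1094.1 t/h = 6891.8 kW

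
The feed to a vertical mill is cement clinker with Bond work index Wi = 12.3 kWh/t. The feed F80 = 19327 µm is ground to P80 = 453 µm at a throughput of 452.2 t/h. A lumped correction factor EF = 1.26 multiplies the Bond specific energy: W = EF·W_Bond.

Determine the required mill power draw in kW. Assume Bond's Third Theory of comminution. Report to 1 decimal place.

P = 2788.6 kW

W = 10 Wi (1/√P80 − 1/√F80)  [Bond]
W = 10·12.3·(1/√453 − 1/√19327) = 10·12.3·(0.039791) = 4.8943 kWh/t
Apply correction: 4.8943 × 1.26 = 6.1668 kWh/t
Power = W × throughput = 6.1668 kWh/t × 452.2 t/h = 2788.6 kW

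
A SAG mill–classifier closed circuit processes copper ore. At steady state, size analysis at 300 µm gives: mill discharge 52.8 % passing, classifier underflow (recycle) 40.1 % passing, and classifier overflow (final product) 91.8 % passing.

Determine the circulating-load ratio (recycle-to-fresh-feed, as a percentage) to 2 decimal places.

CL = 307.09 %

Balance %-passing 300 µm (r = R/F):
(1+r)d = ru + o → r = (o−d)/(d−u)
r = (91.8 − 52.8)/(52.8 − 40.1) = 39.0/12.7 = 3.0709
CL = 100·r = 307.09 %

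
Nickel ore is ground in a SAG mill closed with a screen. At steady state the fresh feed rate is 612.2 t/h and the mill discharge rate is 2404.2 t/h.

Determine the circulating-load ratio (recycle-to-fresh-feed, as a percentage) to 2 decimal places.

Steady state: M = F + R.
R = M − F = 2404.2 − 612.2 = 1792.0 t/h
CL = 100·R/F = 100·1792.0/612.2 = 292.71 %

CL = 292.71 %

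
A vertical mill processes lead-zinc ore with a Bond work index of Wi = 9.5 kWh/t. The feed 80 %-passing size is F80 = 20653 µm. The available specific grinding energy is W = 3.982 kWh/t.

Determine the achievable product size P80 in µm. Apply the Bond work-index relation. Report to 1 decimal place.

W = 10·Wi·(P80^(-½) − F80^(-½))
1/√P80 = 1/√F80 + W/(10·Wi)
  = 3.9820/(10·9.5) + 1/√20653 = 0.041916 + 0.006958 = 0.048874
P80 = (1/0.048874)² = 20.4607² = 418.64 µm

P80 = 418.6 µm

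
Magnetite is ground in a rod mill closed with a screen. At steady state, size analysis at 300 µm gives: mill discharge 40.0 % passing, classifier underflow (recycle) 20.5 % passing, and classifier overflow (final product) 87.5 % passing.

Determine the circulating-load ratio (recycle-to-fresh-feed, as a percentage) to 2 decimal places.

CL = 243.59 %

Let r = R/F. Size balance at 300 µm:
(1+r)d = ru + o → r = (o−d)/(d−u)
r = (87.5 − 40.0)/(40.0 − 20.5) = 47.5/19.5 = 2.4359
CL = 100·r = 243.59 %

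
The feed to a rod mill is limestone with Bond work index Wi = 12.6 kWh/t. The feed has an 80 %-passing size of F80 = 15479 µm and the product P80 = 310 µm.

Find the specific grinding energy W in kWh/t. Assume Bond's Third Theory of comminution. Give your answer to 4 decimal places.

W_Bond = 10·Wi·(1/√P₈₀ − 1/√F₈₀)
1/√310 = 0.056796;  1/√15479 = 0.008038
W = 10·12.6·(0.056796 − 0.008038) = 6.1436 kWh/t

W = 6.1436 kWh/t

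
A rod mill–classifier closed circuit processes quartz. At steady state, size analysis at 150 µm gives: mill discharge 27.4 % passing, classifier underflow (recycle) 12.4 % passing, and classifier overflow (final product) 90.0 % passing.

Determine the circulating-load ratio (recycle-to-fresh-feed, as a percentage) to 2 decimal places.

Two-product formula at 150 µm:
Fd + Rd = Ru + Fo ⇒ R/F = (o−d)/(d−u)
r = (90.0 − 27.4)/(27.4 − 12.4) = 62.6/15.0 = 4.1733
CL = 100·r = 417.33 %

CL = 417.33 %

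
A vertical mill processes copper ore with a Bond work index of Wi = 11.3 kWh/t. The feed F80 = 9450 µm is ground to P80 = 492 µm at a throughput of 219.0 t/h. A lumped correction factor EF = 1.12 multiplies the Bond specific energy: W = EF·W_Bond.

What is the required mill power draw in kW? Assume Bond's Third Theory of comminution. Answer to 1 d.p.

P = 964.4 kW

W = 10 Wi (P80^-0.5 − F80^-0.5)
W = 10·11.3·(1/√492 − 1/√9450) = 10·11.3·(0.034797) = 3.9320 kWh/t
With EF = 1.12: W = 3.9320·1.12 = 4.4039 kWh/t
P = W·T = 4.4039·219.0 = 964.4 kW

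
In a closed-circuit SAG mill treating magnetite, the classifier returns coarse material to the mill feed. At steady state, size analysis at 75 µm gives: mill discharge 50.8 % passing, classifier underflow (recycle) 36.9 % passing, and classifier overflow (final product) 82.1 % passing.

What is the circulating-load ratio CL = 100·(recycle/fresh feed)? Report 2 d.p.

CL = 225.18 %

Balance %-passing 75 µm (r = R/F):
r = (o − d)/(d − u)
r = (82.1 − 50.8)/(50.8 − 36.9) = 31.3/13.9 = 2.2518
CL = 100·r = 225.18 %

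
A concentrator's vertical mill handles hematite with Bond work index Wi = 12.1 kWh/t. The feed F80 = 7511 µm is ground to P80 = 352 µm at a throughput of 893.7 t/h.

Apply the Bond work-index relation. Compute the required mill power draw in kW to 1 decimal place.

P = 4516.0 kW

W_Bond = 10·Wi·(1/√P₈₀ − 1/√F₈₀)
W = 10·12.1·(1/√352 − 1/√7511) = 10·12.1·(0.041762) = 5.0532 kWh/t
Mill draw = 5.0532 × 893.7 = 4516.0 kW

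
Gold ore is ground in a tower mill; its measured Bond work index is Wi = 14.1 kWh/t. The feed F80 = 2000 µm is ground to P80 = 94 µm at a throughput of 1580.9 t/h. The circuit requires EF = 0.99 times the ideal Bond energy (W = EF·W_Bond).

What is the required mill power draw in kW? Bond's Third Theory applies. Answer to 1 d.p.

P = 17826.7 kW

Bond: W = 10·Wi·(1/√P80 − 1/√F80)
W = 10·14.1·(1/√94 − 1/√2000) = 10·14.1·(0.080781) = 11.3902 kWh/t
Corrected W = EF·W_Bond = 0.99·11.3902 = 11.2763 kWh/t
P = W·T = 11.2763·1580.9 = 17826.7 kW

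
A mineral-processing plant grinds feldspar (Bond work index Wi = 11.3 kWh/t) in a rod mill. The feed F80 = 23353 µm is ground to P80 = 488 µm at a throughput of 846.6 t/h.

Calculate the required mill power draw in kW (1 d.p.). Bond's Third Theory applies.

P = 3704.6 kW

W = 10 Wi / √P80 − 10 Wi / √F80
W = 10·11.3·(1/√488 − 1/√23353) = 10·11.3·(0.038724) = 4.3758 kWh/t
P_mill = W·ṁ = 4.3758·846.6 = 3704.6 kW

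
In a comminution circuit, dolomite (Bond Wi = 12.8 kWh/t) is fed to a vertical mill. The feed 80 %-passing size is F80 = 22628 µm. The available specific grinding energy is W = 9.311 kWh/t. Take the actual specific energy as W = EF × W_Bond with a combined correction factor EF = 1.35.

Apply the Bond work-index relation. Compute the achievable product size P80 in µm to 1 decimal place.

P80 = 272.9 µm

W_Bond = 10·Wi·(1/√P₈₀ − 1/√F₈₀)
W_Bond = W / EF = 9.311 / 1.35 = 6.8970 kWh/t
P80^-0.5 = F80^-0.5 + W_Bond/(10 Wi)
  = 6.8970/(10·12.8) + 1/√22628 = 0.053883 + 0.006648 = 0.060531
P80 = (1/0.060531)² = 16.5205² = 272.93 µm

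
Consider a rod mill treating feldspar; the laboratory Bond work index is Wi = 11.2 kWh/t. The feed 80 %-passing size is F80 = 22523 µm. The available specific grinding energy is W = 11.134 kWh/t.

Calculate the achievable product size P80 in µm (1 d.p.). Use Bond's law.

W_Bond = 10·Wi·(1/√P₈₀ − 1/√F₈₀)
⇒ 1/√P80 = W/(10·Wi) + 1/√F80
  = 11.1340/(10·11.2) + 1/√22523 = 0.099411 + 0.006663 = 0.106074
P80 = (1/0.106074)² = 9.4274² = 88.88 µm

P80 = 88.9 µm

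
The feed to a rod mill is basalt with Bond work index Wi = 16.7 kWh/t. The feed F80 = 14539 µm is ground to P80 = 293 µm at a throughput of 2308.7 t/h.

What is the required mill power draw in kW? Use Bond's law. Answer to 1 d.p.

Bond: W = 10·Wi·(1/√P80 − 1/√F80)
W = 10·16.7·(1/√293 − 1/√14539) = 10·16.7·(0.050127) = 8.3712 kWh/t
P = W·T = 8.3712·2308.7 = 19326.7 kW

P = 19326.7 kW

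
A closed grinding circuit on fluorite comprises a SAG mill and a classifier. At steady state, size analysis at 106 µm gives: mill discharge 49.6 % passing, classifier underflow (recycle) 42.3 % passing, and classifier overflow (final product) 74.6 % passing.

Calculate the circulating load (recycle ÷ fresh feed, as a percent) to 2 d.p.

CL = 342.47 %

Two-product formula at 106 µm:
r = (o − d)/(d − u)
r = (74.6 − 49.6)/(49.6 − 42.3) = 25.0/7.3 = 3.4247
CL = 100·r = 342.47 %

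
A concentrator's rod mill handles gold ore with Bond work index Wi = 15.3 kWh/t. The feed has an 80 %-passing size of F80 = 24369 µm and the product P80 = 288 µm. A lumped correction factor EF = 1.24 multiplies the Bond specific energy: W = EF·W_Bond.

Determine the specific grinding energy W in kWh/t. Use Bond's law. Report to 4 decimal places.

W = 9.9640 kWh/t

W_Bond = 10·Wi·(1/√P₈₀ − 1/√F₈₀)
1/√288 = 0.058926;  1/√24369 = 0.006406
W = 10·15.3·(0.058926 − 0.006406) = 8.0355 kWh/t
Corrected W = EF·W_Bond = 1.24·8.0355 = 9.9640 kWh/t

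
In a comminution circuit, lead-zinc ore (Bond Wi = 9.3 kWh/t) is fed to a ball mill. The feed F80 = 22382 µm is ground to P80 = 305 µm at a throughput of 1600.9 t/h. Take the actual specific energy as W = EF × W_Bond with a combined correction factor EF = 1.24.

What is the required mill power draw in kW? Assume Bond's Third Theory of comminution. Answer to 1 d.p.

W = 10 Wi / √P80 − 10 Wi / √F80
W = 10·9.3·(1/√305 − 1/√22382) = 10·9.3·(0.050576) = 4.7035 kWh/t
W_actual = 1.24 × 4.7035 = 5.8324 kWh/t
Power = W × throughput = 5.8324 kWh/t × 1600.9 t/h = 9337.1 kW

P = 9337.1 kW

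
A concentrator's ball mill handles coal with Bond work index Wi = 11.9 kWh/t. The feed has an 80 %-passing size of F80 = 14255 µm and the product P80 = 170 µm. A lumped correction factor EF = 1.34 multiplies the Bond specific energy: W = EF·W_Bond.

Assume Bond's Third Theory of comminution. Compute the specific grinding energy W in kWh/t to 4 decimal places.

W = 10 Wi (P80^-0.5 − F80^-0.5)
1/√170 = 0.076696;  1/√14255 = 0.008376
W = 10·11.9·(0.076696 − 0.008376) = 8.1302 kWh/t
Corrected W = EF·W_Bond = 1.34·8.1302 = 10.8944 kWh/t

W = 10.8944 kWh/t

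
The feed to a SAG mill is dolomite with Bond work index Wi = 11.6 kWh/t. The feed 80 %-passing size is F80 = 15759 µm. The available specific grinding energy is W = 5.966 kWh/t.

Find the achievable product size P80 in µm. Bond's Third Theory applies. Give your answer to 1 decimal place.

P80 = 283.4 µm

W = 10 Wi / √P80 − 10 Wi / √F80
⇒ 1/√P80 = W/(10 Wi) + 1/√F80
  = 5.9660/(10·11.6) + 1/√15759 = 0.051431 + 0.007966 = 0.059397
P80 = (1/0.059397)² = 16.8359² = 283.45 µm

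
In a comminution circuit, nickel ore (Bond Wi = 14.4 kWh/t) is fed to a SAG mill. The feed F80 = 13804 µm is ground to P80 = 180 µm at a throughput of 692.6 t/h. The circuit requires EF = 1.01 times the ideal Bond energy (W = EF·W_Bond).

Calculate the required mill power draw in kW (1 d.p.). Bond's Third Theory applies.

P = 6650.7 kW

W = 10 Wi (P80^-0.5 − F80^-0.5)
W = 10·14.4·(1/√180 − 1/√13804) = 10·14.4·(0.066024) = 9.5075 kWh/t
With EF = 1.01: W = 9.5075·1.01 = 9.6026 kWh/t
P_mill = W·ṁ = 9.6026·692.6 = 6650.7 kW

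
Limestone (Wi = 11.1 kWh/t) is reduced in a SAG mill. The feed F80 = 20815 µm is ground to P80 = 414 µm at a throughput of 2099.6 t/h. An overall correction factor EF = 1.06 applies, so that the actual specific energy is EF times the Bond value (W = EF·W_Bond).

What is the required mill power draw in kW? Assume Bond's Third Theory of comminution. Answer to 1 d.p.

P = 10429.0 kW

Bond:  W = 10 Wi (1/√P − 1/√F)
W = 10·11.1·(1/√414 − 1/√20815) = 10·11.1·(0.042216) = 4.6860 kWh/t
W_actual = 1.06 × 4.6860 = 4.9671 kWh/t
P_mill = W·ṁ = 4.9671·2099.6 = 10429.0 kW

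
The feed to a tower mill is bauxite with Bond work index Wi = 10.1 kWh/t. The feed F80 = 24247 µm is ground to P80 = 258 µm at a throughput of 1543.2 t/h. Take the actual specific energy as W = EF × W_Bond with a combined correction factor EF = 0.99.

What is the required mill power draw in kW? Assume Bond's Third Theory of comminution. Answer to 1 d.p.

P = 8615.6 kW

W_Bond = 10·Wi·(1/√P₈₀ − 1/√F₈₀)
W = 10·10.1·(1/√258 − 1/√24247) = 10·10.1·(0.055835) = 5.6394 kWh/t
Apply correction: 5.6394 × 0.99 = 5.5830 kWh/t
Mill draw = 5.5830 × 1543.2 = 8615.6 kW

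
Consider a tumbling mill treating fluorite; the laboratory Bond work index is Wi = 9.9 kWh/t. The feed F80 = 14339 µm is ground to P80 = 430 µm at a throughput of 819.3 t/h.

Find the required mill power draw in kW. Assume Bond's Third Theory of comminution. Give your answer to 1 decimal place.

P = 3234.1 kW

W = 10·Wi·(P80^(-½) − F80^(-½))
W = 10·9.9·(1/√430 − 1/√14339) = 10·9.9·(0.039873) = 3.9475 kWh/t
Mill draw = 3.9475 × 819.3 = 3234.1 kW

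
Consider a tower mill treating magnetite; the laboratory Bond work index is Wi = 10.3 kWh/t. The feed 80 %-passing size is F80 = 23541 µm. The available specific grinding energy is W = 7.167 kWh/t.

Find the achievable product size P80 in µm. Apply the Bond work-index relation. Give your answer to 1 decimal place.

W = 10 Wi / √P80 − 10 Wi / √F80
⇒ 1/√P80 = W/(10 Wi) + 1/√F80
  = 7.1670/(10·10.3) + 1/√23541 = 0.069583 + 0.006518 = 0.076100
P80 = (1/0.076100)² = 13.1406² = 172.67 µm

P80 = 172.7 µm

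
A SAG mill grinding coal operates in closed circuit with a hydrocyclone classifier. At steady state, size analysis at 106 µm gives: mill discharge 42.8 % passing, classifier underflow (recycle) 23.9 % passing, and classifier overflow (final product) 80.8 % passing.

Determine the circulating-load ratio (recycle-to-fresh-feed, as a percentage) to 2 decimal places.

CL = 201.06 %

Mass balance on the −106 µm fraction:
r = (o − d)/(d − u)
r = (80.8 − 42.8)/(42.8 − 23.9) = 38.0/18.9 = 2.0106
CL = 100·r = 201.06 %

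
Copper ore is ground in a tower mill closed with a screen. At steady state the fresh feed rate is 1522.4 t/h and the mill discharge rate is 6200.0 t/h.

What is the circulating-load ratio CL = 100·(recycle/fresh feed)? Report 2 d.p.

CL = 307.25 %

Discharge = new feed + return, hence
R = M − F = 6200.0 − 1522.4 = 4677.6 t/h
CL = 100·R/F = 100·4677.6/1522.4 = 307.25 %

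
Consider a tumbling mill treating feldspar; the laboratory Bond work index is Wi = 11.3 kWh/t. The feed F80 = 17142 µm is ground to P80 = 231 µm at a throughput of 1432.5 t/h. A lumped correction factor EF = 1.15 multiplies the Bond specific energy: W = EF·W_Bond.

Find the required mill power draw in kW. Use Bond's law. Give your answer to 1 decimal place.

P = 10826.2 kW

W = 10 Wi (1/√P80 − 1/√F80)  [Bond]
W = 10·11.3·(1/√231 − 1/√17142) = 10·11.3·(0.058157) = 6.5718 kWh/t
Corrected W = EF·W_Bond = 1.15·6.5718 = 7.5575 kWh/t
P_mill = W·ṁ = 7.5575·1432.5 = 10826.2 kW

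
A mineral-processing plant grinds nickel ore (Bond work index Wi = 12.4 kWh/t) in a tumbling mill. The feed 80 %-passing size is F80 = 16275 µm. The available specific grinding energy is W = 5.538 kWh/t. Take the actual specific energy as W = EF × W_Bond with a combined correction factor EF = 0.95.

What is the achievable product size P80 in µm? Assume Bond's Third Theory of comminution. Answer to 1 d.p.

W = 10 Wi (1/√P80 − 1/√F80)  [Bond]
W_Bond = W / EF = 5.538 / 0.95 = 5.8295 kWh/t
⇒ 1/√P80 = W_Bond/(10 Wi) + 1/√F80
  = 5.8295/(10·12.4) + 1/√16275 = 0.047012 + 0.007839 = 0.054851
P80 = (1/0.054851)² = 18.2314² = 332.38 µm

P80 = 332.4 µm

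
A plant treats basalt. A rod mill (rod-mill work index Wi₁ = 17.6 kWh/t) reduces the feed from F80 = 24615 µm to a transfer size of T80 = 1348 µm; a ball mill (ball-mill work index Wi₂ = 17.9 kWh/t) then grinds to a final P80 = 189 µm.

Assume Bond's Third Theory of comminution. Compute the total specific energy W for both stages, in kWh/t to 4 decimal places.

W_Bond = 10·Wi·(1/√P₈₀ − 1/√F₈₀)
Stage 1 (24615→1348 µm, Wi₁=17.6): W₁ = 10·17.6·(0.027237 − 0.006374) = 3.6719 kWh/t
Stage 2 (1348→189 µm, Wi₂=17.9): W₂ = 10·17.9·(0.072739 − 0.027237) = 8.1450 kWh/t
W = W₁ + W₂ = 3.6719 + 8.1450 = 11.8168 kWh/t

W = 11.8168 kWh/t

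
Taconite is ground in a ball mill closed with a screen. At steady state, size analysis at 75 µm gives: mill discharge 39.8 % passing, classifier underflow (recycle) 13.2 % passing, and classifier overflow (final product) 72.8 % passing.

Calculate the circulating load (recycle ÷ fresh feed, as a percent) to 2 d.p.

Mass balance on the −75 µm fraction:
(1+r)·d = r·u + o ⇒ r = (o−d)/(d−u)
r = (72.8 − 39.8)/(39.8 − 13.2) = 33.0/26.6 = 1.2406
CL = 100·r = 124.06 %

CL = 124.06 %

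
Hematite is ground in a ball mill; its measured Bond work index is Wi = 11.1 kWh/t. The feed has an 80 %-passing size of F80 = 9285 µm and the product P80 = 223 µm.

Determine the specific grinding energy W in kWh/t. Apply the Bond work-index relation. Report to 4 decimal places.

W = 6.2812 kWh/t

W = 10 Wi / √P80 − 10 Wi / √F80
1/√223 = 0.066965;  1/√9285 = 0.010378
W = 10·11.1·(0.066965 − 0.010378) = 6.2812 kWh/t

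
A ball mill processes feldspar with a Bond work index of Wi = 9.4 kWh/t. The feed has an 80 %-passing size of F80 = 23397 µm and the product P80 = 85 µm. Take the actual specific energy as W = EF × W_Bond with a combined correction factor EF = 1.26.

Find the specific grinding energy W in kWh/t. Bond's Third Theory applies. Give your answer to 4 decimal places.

Bond:  W = 10 Wi (1/√P − 1/√F)
1/√85 = 0.108465;  1/√23397 = 0.006538
W = 10·9.4·(0.108465 − 0.006538) = 9.5812 kWh/t
W_actual = 1.26 × 9.5812 = 12.0723 kWh/t

W = 12.0723 kWh/t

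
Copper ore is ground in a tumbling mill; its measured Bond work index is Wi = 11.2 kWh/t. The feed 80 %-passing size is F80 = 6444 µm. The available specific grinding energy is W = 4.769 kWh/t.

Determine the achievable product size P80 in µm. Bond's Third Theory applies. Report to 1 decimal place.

Bond:  W = 10 Wi (1/√P − 1/√F)
P80^-0.5 = F80^-0.5 + W/(10 Wi)
  = 4.7690/(10·11.2) + 1/√6444 = 0.042580 + 0.012457 = 0.055038
P80 = (1/0.055038)² = 18.1694² = 330.13 µm

P80 = 330.1 µm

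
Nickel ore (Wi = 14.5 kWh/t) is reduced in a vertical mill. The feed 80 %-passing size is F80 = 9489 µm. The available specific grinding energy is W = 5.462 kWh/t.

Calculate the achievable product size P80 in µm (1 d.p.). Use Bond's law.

P80 = 435.2 µm

Bond: W = 10·Wi·(1/√P80 − 1/√F80)
P80^(−½) = W/(10 Wi) + F80^(−½)
  = 5.4620/(10·14.5) + 1/√9489 = 0.037669 + 0.010266 = 0.047935
P80 = (1/0.047935)² = 20.8617² = 435.21 µm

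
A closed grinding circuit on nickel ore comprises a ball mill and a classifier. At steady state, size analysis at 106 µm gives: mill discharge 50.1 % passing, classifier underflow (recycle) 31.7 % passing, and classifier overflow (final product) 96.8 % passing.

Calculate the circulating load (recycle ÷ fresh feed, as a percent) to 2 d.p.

Let r = R/F. Size balance at 106 µm:
r = (o − d)/(d − u)
r = (96.8 − 50.1)/(50.1 − 31.7) = 46.7/18.4 = 2.5380
CL = 100·r = 253.80 %

CL = 253.80 %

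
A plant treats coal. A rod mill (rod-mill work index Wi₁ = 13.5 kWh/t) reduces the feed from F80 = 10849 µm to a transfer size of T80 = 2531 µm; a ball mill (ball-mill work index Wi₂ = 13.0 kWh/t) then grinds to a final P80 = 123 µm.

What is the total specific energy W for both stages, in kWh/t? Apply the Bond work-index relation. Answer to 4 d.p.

W = 10.5250 kWh/t

W = 10 Wi (1/√P80 − 1/√F80)  [Bond]
Stage 1 (10849→2531 µm, Wi₁=13.5): W₁ = 10·13.5·(0.019877 − 0.009601) = 1.3873 kWh/t
Stage 2 (2531→123 µm, Wi₂=13.0): W₂ = 10·13.0·(0.090167 − 0.019877) = 9.1377 kWh/t
W = W₁ + W₂ = 1.3873 + 9.1377 = 10.5250 kWh/t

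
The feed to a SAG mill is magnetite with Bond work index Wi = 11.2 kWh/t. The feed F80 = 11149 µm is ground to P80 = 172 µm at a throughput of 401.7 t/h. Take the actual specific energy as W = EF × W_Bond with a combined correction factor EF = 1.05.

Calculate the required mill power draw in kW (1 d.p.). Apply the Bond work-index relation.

Bond:  W = 10 Wi (1/√P − 1/√F)
W = 10·11.2·(1/√172 − 1/√11149) = 10·11.2·(0.066779) = 7.4792 kWh/t
W_actual = 1.05 × 7.4792 = 7.8532 kWh/t
Mill draw = 7.8532 × 401.7 = 3154.6 kW

P = 3154.6 kW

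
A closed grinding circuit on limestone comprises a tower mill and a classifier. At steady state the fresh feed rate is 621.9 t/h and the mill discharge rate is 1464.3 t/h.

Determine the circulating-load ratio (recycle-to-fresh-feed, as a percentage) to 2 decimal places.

M = F + R at steady state, so:
R = M − F = 1464.3 − 621.9 = 842.4 t/h
CL = 100·R/F = 100·842.4/621.9 = 135.46 %

CL = 135.46 %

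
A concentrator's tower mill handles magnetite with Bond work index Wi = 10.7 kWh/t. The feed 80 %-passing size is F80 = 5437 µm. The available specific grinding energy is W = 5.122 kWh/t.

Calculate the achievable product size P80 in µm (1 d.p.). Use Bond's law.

P80 = 265.0 µm

Bond:  W = 10 Wi (1/√P − 1/√F)
⇒ 1/√P80 = W/(10·Wi) + 1/√F80
  = 5.1220/(10·10.7) + 1/√5437 = 0.047869 + 0.013562 = 0.061431
P80 = (1/0.061431)² = 16.2784² = 264.99 µm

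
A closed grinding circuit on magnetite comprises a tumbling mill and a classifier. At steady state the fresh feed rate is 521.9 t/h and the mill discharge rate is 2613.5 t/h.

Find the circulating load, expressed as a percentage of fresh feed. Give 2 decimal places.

CL = 400.77 %

Discharge = new feed + return, hence
R = M − F = 2613.5 − 521.9 = 2091.6 t/h
CL = 100·R/F = 100·2091.6/521.9 = 400.77 %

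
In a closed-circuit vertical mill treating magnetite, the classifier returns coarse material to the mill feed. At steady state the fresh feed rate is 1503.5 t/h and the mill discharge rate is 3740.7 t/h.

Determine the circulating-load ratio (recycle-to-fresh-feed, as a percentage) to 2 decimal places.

CL = 148.80 %

Steady state: M = F + R.
R = M − F = 3740.7 − 1503.5 = 2237.2 t/h
CL = 100·R/F = 100·2237.2/1503.5 = 148.80 %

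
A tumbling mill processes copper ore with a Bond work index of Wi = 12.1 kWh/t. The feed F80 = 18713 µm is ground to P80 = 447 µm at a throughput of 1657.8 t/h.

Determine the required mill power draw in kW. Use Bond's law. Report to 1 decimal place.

Bond: W = 10·Wi·(1/√P80 − 1/√F80)
W = 10·12.1·(1/√447 − 1/√18713) = 10·12.1·(0.039988) = 4.8386 kWh/t
Power = W × throughput = 4.8386 kWh/t × 1657.8 t/h = 8021.4 kW

P = 8021.4 kW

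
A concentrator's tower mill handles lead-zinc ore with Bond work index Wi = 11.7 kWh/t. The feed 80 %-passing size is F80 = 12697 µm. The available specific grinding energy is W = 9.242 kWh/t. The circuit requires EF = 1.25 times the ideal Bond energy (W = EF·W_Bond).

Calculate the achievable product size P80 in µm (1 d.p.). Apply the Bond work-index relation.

W = 10 Wi / √P80 − 10 Wi / √F80
W_Bond = W / EF = 9.242 / 1.25 = 7.3936 kWh/t
⇒ 1/√P80 = W_Bond/(10·Wi) + 1/√F80
  = 7.3936/(10·11.7) + 1/√12697 = 0.063193 + 0.008875 = 0.072068
P80 = (1/0.072068)² = 13.8758² = 192.54 µm

P80 = 192.5 µm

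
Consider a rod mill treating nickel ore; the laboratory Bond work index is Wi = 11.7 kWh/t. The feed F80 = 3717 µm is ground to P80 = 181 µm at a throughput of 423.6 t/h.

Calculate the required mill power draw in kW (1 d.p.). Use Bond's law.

W = 10 Wi (P80^-0.5 − F80^-0.5)
W = 10·11.7·(1/√181 − 1/√3717) = 10·11.7·(0.057927) = 6.7775 kWh/t
P = W·T = 6.7775·423.6 = 2870.9 kW

P = 2870.9 kW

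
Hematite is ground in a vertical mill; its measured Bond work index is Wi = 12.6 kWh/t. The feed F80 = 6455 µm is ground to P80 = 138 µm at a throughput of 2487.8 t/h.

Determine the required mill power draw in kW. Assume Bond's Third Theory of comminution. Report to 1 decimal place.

Bond: W = 10·Wi·(1/√P80 − 1/√F80)
W = 10·12.6·(1/√138 − 1/√6455) = 10·12.6·(0.072679) = 9.1576 kWh/t
P = W·T = 9.1576·2487.8 = 22782.2 kW

P = 22782.2 kW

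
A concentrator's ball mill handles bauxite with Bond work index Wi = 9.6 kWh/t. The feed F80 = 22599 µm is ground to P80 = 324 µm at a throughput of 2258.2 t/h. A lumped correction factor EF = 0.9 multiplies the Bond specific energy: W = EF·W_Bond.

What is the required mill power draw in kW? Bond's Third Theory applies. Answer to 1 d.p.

P = 9541.5 kW

Bond: W = 10·Wi·(1/√P80 − 1/√F80)
W = 10·9.6·(1/√324 − 1/√22599) = 10·9.6·(0.048904) = 4.6947 kWh/t
W_actual = 0.9 × 4.6947 = 4.2253 kWh/t
P_mill = W·ṁ = 4.2253·2258.2 = 9541.5 kW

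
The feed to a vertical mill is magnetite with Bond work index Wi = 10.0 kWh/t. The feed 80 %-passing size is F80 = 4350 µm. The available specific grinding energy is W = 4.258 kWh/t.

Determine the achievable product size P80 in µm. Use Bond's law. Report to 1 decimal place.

W = 10 Wi (1/√P80 − 1/√F80)  [Bond]
⇒ 1/√P80 = W/(10·Wi) + 1/√F80
  = 4.2580/(10·10.0) + 1/√4350 = 0.042580 + 0.015162 = 0.057742
P80 = (1/0.057742)² = 17.3184² = 299.93 µm

P80 = 299.9 µm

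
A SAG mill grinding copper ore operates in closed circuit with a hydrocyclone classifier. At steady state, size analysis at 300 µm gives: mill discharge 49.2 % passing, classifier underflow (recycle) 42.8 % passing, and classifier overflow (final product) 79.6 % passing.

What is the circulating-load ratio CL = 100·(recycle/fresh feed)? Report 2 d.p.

Two-product formula at 300 µm:
d + r·d = r·u + o → r(d−u) = o−d
r = (79.6 − 49.2)/(49.2 − 42.8) = 30.4/6.4 = 4.7500
CL = 100·r = 475.00 %

CL = 475.00 %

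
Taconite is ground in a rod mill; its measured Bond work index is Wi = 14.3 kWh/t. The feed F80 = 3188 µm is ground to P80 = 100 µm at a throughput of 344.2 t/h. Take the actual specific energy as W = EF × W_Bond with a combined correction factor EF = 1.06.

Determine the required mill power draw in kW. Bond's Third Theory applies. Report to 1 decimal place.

W = 10·Wi·(P80^(-½) − F80^(-½))
W = 10·14.3·(1/√100 − 1/√3188) = 10·14.3·(0.082289) = 11.7673 kWh/t
W_actual = 1.06 × 11.7673 = 12.4734 kWh/t
Mill draw = 12.4734 × 344.2 = 4293.3 kW

P = 4293.3 kW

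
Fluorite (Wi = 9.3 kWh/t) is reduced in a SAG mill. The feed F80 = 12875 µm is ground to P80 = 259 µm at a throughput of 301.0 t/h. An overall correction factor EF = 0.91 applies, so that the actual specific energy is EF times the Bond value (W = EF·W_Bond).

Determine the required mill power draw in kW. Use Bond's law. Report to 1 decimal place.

P = 1358.4 kW

W = 10 Wi (1/√P80 − 1/√F80)  [Bond]
W = 10·9.3·(1/√259 − 1/√12875) = 10·9.3·(0.053324) = 4.9591 kWh/t
W_actual = 0.91 × 4.9591 = 4.5128 kWh/t
P = W·T = 4.5128·301.0 = 1358.4 kW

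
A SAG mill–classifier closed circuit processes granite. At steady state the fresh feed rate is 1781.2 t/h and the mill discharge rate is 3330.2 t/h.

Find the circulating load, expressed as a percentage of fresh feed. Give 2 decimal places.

CL = 86.96 %

M = F + R at steady state, so:
R = M − F = 3330.2 − 1781.2 = 1549.0 t/h
CL = 100·R/F = 100·1549.0/1781.2 = 86.96 %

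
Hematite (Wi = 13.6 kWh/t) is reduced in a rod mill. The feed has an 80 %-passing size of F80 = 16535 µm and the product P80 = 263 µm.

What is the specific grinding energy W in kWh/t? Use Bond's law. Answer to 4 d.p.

W = 10 Wi / √P80 − 10 Wi / √F80
1/√263 = 0.061663;  1/√16535 = 0.007777
W = 10·13.6·(0.061663 − 0.007777) = 7.3285 kWh/t

W = 7.3285 kWh/t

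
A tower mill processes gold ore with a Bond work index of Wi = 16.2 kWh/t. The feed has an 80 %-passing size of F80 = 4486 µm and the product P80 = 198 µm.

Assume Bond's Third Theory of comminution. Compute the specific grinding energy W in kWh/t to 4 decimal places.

W = 9.0941 kWh/t

Bond: W = 10·Wi·(1/√P80 − 1/√F80)
1/√198 = 0.071067;  1/√4486 = 0.014930
W = 10·16.2·(0.071067 − 0.014930) = 9.0941 kWh/t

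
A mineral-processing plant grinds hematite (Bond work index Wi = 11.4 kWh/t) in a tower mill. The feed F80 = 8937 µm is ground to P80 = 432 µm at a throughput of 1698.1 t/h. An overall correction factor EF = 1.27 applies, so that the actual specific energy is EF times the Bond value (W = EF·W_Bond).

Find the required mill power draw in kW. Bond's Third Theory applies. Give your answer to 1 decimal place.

P = 9227.9 kW

W = 10 Wi / √P80 − 10 Wi / √F80
W = 10·11.4·(1/√432 − 1/√8937) = 10·11.4·(0.037535) = 4.2789 kWh/t
With EF = 1.27: W = 4.2789·1.27 = 5.4342 kWh/t
P = W·T = 5.4342·1698.1 = 9227.9 kW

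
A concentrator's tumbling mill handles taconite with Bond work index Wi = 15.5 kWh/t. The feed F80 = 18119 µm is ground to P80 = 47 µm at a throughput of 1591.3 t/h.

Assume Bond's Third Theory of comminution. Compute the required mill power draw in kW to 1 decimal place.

Bond: W = 10·Wi·(1/√P80 − 1/√F80)
W = 10·15.5·(1/√47 − 1/√18119) = 10·15.5·(0.138436) = 21.4576 kWh/t
P = W·T = 21.4576·1591.3 = 34145.4 kW

P = 34145.4 kW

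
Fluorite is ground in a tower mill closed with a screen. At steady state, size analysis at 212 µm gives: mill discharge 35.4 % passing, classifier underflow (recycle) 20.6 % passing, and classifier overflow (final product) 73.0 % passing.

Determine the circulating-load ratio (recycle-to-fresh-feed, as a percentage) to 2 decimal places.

Two-product formula at 212 µm:
(1+r)d = ru + o → r = (o−d)/(d−u)
r = (73.0 − 35.4)/(35.4 − 20.6) = 37.6/14.8 = 2.5405
CL = 100·r = 254.05 %

CL = 254.05 %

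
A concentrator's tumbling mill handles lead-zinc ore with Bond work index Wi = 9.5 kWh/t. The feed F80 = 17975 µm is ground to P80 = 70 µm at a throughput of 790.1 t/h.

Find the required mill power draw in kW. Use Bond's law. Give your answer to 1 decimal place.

Bond: W = 10·Wi·(1/√P80 − 1/√F80)
W = 10·9.5·(1/√70 − 1/√17975) = 10·9.5·(0.112064) = 10.6461 kWh/t
Power = W × throughput = 10.6461 kWh/t × 790.1 t/h = 8411.5 kW

P = 8411.5 kW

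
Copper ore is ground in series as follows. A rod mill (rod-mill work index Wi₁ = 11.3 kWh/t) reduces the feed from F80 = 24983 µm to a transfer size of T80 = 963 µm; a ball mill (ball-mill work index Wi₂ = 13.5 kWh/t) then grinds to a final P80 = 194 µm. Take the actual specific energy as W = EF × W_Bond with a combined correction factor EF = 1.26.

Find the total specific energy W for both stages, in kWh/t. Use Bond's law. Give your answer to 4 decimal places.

W = 10.4184 kWh/t

W = 10·Wi·(P80^(-½) − F80^(-½))
Stage 1 (24983→963 µm, Wi₁=11.3): W₁ = 10·11.3·(0.032225 − 0.006327) = 2.9265 kWh/t
Stage 2 (963→194 µm, Wi₂=13.5): W₂ = 10·13.5·(0.071796 − 0.032225) = 5.3421 kWh/t
W = W₁ + W₂ = 2.9265 + 5.3421 = 8.2686 kWh/t
Corrected W = EF·W_Bond = 1.26·8.2686 = 10.4184 kWh/t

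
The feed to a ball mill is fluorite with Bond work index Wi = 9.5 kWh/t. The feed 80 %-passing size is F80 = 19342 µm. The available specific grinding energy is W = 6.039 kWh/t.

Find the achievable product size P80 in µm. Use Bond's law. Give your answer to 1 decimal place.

P80 = 199.7 µm

W = 10·Wi·[P80^(−½) − F80^(−½)]
⇒ 1/√P80 = W/(10·Wi) + 1/√F80
  = 6.0390/(10·9.5) + 1/√19342 = 0.063568 + 0.007190 = 0.070759
P80 = (1/0.070759)² = 14.1325² = 199.73 µm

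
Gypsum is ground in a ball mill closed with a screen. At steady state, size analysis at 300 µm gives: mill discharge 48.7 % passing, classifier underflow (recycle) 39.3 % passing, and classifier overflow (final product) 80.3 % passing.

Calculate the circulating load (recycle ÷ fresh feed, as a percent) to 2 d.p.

Two-product formula at 300 µm:
r = (o − d)/(d − u)
r = (80.3 − 48.7)/(48.7 − 39.3) = 31.6/9.4 = 3.3617
CL = 100·r = 336.17 %

CL = 336.17 %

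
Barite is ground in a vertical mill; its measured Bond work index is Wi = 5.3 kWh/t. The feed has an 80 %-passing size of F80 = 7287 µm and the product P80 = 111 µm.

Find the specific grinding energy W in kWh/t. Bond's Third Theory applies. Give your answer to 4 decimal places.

W = 10·Wi·(P80^(-½) − F80^(-½))
1/√111 = 0.094916;  1/√7287 = 0.011715
W = 10·5.3·(0.094916 − 0.011715) = 4.4097 kWh/t

W = 4.4097 kWh/t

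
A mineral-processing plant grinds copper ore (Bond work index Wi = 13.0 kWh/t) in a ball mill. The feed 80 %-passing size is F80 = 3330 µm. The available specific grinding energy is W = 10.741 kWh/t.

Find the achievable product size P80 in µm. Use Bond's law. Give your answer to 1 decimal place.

W = 10·Wi·[P80^(−½) − F80^(−½)]
⇒ 1/√P80 = W/(10 Wi) + 1/√F80
  = 10.7410/(10·13.0) + 1/√3330 = 0.082623 + 0.017329 = 0.099952
P80 = (1/0.099952)² = 10.0048² = 100.10 µm

P80 = 100.1 µm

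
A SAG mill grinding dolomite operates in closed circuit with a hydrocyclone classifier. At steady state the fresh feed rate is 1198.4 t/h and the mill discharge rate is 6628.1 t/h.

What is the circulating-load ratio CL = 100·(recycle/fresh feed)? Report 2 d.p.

Mill node: discharge = fresh + recycle.
R = M − F = 6628.1 − 1198.4 = 5429.7 t/h
CL = 100·R/F = 100·5429.7/1198.4 = 453.08 %

CL = 453.08 %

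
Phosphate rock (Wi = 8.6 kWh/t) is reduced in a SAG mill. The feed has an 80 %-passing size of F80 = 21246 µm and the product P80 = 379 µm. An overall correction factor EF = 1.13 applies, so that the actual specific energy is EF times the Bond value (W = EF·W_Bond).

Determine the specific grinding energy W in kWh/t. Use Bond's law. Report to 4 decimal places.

W = 10·Wi·[P80^(−½) − F80^(−½)]
1/√379 = 0.051367;  1/√21246 = 0.006861
W = 10·8.6·(0.051367 − 0.006861) = 3.8275 kWh/t
Apply correction: 3.8275 × 1.13 = 4.3251 kWh/t

W = 4.3251 kWh/t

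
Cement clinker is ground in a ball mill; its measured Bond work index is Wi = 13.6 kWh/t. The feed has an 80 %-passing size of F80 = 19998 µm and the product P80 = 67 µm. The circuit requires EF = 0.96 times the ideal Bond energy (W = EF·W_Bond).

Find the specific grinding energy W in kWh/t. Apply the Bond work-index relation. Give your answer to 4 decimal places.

W = 10·Wi·(P80^(-½) − F80^(-½))
1/√67 = 0.122169;  1/√19998 = 0.007071
W = 10·13.6·(0.122169 − 0.007071) = 15.6533 kWh/t
Apply correction: 15.6533 × 0.96 = 15.0272 kWh/t

W = 15.0272 kWh/t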